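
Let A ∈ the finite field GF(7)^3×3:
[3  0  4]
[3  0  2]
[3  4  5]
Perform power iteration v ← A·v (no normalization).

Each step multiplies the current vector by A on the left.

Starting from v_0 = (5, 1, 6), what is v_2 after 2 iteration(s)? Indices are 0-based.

v_0 = (5, 1, 6).
v_1 = A·v_0 = (4, 6, 0).
v_2 = A·v_1 = (5, 5, 1).

v_2 = (5, 5, 1)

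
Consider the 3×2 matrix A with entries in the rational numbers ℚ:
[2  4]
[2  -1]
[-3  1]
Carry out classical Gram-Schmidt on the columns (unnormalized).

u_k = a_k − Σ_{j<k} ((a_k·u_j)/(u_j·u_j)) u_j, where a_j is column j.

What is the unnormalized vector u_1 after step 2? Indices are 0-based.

u_1 = (62/17, -23/17, 26/17)

Step 1: u_0 = a_0 = (2, 2, -3).
Step 2: u_1 = a_1 − (3/17)·u_0 = (62/17, -23/17, 26/17).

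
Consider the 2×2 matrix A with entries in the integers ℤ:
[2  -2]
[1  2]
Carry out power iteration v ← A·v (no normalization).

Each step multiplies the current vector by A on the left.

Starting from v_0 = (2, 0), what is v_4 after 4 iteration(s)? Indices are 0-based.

v_0 = (2, 0).
v_1 = A·v_0 = (4, 2).
v_2 = A·v_1 = (4, 8).
v_3 = A·v_2 = (-8, 20).
v_4 = A·v_3 = (-56, 32).

v_4 = (-56, 32)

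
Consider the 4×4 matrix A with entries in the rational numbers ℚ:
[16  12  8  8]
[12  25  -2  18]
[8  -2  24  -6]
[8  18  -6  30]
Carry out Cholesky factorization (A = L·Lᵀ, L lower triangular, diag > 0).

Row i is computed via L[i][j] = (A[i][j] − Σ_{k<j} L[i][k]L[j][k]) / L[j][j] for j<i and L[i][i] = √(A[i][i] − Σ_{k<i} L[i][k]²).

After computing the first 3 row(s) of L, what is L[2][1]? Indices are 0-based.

L[2][1] = -2

Step 1: L[0][0] = √(16) = 4.
  L[1][0] = (12) / L[0][0] = 3.
Step 2: L[1][1] = √(16) = 4.
  L[2][0] = (8) / L[0][0] = 2.
  L[2][1] = (-8) / L[1][1] = -2.
Step 3: L[2][2] = √(16) = 4.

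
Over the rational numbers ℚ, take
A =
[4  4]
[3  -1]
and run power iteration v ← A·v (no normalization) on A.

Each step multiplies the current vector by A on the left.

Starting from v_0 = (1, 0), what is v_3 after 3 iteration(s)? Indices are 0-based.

v_0 = (1, 0).
v_1 = A·v_0 = (4, 3).
v_2 = A·v_1 = (28, 9).
v_3 = A·v_2 = (148, 75).

v_3 = (148, 75)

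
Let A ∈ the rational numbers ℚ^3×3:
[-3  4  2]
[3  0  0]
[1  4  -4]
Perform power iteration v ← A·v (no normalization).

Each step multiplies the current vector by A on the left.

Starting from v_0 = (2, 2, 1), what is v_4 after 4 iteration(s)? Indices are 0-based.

v_4 = (448, -48, 48)

v_0 = (2, 2, 1).
v_1 = A·v_0 = (4, 6, 6).
v_2 = A·v_1 = (24, 12, 4).
v_3 = A·v_2 = (-16, 72, 56).
v_4 = A·v_3 = (448, -48, 48).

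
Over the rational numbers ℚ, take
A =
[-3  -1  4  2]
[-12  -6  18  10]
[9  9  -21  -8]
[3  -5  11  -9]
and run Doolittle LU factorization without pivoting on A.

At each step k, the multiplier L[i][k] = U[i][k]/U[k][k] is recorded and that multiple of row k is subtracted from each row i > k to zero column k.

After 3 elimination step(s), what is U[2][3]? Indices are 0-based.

U[2][3] = 4

[col 0] pivot -3
  R1 -= 4*R0 → (0, -2, 2, 2)  (L[1][0] := 4)
  R2 -= -3*R0 → (0, 6, -9, -2)  (L[2][0] := -3)
  R3 -= -1*R0 → (0, -6, 15, -7)  (L[3][0] := -1)
[col 1] pivot -2
  R2 -= -3*R1 → (0, 0, -3, 4)  (L[2][1] := -3)
  R3 -= 3*R1 → (0, 0, 9, -13)  (L[3][1] := 3)
[col 2] pivot -3
  R3 -= -3*R2 → (0, 0, 0, -1)  (L[3][2] := -3)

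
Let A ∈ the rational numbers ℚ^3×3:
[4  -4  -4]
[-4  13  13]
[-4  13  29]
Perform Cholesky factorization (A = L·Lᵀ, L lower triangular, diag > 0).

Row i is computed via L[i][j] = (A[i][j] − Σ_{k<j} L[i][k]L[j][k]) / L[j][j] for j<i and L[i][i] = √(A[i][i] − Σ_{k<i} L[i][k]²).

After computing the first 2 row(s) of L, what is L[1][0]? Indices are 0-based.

L[1][0] = -2

Step 1: L[0][0] = √(4) = 2.
  L[1][0] = (-4) / L[0][0] = -2.
Step 2: L[1][1] = √(9) = 3.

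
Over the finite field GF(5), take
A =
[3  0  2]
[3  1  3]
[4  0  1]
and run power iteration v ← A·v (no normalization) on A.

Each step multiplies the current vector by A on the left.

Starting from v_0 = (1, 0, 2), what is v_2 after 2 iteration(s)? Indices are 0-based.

v_0 = (1, 0, 2).
v_1 = A·v_0 = (2, 4, 1).
v_2 = A·v_1 = (3, 3, 4).

v_2 = (3, 3, 4)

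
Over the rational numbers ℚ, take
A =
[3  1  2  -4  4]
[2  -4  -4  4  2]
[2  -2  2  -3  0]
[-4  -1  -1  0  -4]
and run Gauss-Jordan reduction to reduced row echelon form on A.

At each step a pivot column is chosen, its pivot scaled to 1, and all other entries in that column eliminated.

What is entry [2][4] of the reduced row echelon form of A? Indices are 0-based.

[1] R0 /= 3  ⇒  (1, 1/3, 2/3, -4/3, 4/3)
     R1 -= 2·R0  ⇒  (0, -14/3, -16/3, 20/3, -2/3)
     R2 -= 2·R0  ⇒  (0, -8/3, 2/3, -1/3, -8/3)
     R3 -= -4·R0  ⇒  (0, 1/3, 5/3, -16/3, 4/3)
[2] R1 /= -14/3  ⇒  (0, 1, 8/7, -10/7, 1/7)
     R0 -= 1/3·R1  ⇒  (1, 0, 2/7, -6/7, 9/7)
     R2 -= -8/3·R1  ⇒  (0, 0, 26/7, -29/7, -16/7)
     R3 -= 1/3·R1  ⇒  (0, 0, 9/7, -34/7, 9/7)
[3] R2 /= 26/7  ⇒  (0, 0, 1, -29/26, -8/13)
     R0 -= 2/7·R2  ⇒  (1, 0, 0, -7/13, 19/13)
     R1 -= 8/7·R2  ⇒  (0, 1, 0, -2/13, 11/13)
     R3 -= 9/7·R2  ⇒  (0, 0, 0, -89/26, 27/13)
[4] R3 /= -89/26  ⇒  (0, 0, 0, 1, -54/89)
     R0 -= -7/13·R3  ⇒  (1, 0, 0, 0, 101/89)
     R1 -= -2/13·R3  ⇒  (0, 1, 0, 0, 67/89)
     R2 -= -29/26·R3  ⇒  (0, 0, 1, 0, -115/89)

M[2][4] = -115/89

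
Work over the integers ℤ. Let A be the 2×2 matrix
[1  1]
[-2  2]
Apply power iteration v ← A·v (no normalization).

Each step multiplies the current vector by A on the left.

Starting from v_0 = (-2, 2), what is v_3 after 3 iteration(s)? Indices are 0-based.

v_0 = (-2, 2).
v_1 = A·v_0 = (0, 8).
v_2 = A·v_1 = (8, 16).
v_3 = A·v_2 = (24, 16).

v_3 = (24, 16)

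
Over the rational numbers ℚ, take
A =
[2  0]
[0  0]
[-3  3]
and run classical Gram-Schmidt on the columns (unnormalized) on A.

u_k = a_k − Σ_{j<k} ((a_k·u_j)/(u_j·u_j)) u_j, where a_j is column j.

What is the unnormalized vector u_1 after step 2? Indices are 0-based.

u_1 = (18/13, 0, 12/13)

Step 1: u_0 = a_0 = (2, 0, -3).
Step 2: u_1 = a_1 − (-9/13)·u_0 = (18/13, 0, 12/13).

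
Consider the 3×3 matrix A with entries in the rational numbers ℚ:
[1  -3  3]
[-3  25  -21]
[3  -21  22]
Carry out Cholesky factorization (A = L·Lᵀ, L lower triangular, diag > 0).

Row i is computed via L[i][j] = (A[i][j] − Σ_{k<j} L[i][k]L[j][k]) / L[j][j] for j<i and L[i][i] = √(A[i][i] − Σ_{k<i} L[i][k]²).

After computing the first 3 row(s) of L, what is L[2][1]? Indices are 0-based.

Step 1: L[0][0] = √(1) = 1.
  L[1][0] = (-3) / L[0][0] = -3.
Step 2: L[1][1] = √(16) = 4.
  L[2][0] = (3) / L[0][0] = 3.
  L[2][1] = (-12) / L[1][1] = -3.
Step 3: L[2][2] = √(4) = 2.

L[2][1] = -3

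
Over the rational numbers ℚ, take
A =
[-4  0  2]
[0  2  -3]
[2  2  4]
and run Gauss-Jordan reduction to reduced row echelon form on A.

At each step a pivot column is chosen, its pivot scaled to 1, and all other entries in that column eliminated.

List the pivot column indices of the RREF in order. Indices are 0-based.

step 1: normalize row 0 (÷-4) = (1, 0, -1/2)
  row 2: subtract 2×row0 = (0, 2, 5)
step 2: normalize row 1 (÷2) = (0, 1, -3/2)
  row 2: subtract 2×row1 = (0, 0, 8)
step 3: normalize row 2 (÷8) = (0, 0, 1)
  row 0: subtract -1/2×row2 = (1, 0, 0)
  row 1: subtract -3/2×row2 = (0, 1, 0)

pivot columns: 0, 1, 2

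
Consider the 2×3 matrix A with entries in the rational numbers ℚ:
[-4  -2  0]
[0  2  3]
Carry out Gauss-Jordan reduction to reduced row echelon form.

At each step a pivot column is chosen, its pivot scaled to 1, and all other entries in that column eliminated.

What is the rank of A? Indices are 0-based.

pivot(0,0)=-4: scale R0 → (1, 1/2, 0)
pivot(1,1)=2: scale R1 → (0, 1, 3/2)
  clear (0,1): R0 −= (1/2)R1 → (1, 0, -3/4)

rank = 2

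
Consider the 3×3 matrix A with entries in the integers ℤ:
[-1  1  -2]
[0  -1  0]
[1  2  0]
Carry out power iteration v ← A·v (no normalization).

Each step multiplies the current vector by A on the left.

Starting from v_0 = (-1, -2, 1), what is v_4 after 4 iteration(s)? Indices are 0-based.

v_0 = (-1, -2, 1).
v_1 = A·v_0 = (-3, 2, -5).
v_2 = A·v_1 = (15, -2, 1).
v_3 = A·v_2 = (-19, 2, 11).
v_4 = A·v_3 = (-1, -2, -15).

v_4 = (-1, -2, -15)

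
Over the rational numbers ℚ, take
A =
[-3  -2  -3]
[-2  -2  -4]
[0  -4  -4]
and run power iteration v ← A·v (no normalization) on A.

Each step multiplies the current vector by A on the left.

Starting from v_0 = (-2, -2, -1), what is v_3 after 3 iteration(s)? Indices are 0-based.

v_3 = (781, 778, 776)

v_0 = (-2, -2, -1).
v_1 = A·v_0 = (13, 12, 12).
v_2 = A·v_1 = (-99, -98, -96).
v_3 = A·v_2 = (781, 778, 776).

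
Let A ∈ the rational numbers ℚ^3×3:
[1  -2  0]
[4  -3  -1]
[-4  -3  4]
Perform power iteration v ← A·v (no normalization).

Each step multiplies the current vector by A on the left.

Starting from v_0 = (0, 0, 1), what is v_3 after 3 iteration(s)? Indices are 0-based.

v_3 = (4, -8, 71)

v_0 = (0, 0, 1).
v_1 = A·v_0 = (0, -1, 4).
v_2 = A·v_1 = (2, -1, 19).
v_3 = A·v_2 = (4, -8, 71).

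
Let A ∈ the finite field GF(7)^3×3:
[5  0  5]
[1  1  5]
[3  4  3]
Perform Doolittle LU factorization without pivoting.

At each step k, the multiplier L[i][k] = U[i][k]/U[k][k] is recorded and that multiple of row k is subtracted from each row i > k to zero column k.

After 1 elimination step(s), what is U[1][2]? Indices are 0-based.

U[1][2] = 4

Step 1: pivot at (0,0) is 5.
  row1 ← row1 − (3)·row0  ⇒  L[1][0]=3, U row1=(0, 1, 4)
  row2 ← row2 − (2)·row0  ⇒  L[2][0]=2, U row2=(0, 4, 0)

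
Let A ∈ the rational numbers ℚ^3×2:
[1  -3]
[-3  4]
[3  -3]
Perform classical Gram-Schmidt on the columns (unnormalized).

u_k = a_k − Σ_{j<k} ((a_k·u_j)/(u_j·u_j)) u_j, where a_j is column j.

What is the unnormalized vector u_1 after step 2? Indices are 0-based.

u_1 = (-33/19, 4/19, 15/19)

Step 1: u_0 = a_0 = (1, -3, 3).
Step 2: u_1 = a_1 − (-24/19)·u_0 = (-33/19, 4/19, 15/19).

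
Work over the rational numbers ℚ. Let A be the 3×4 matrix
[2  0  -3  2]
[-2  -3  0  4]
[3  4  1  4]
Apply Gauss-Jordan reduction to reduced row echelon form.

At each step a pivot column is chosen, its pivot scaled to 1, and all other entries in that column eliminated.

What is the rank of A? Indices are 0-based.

rank = 3

[1] R0 /= 2  ⇒  (1, 0, -3/2, 1)
     R1 -= -2·R0  ⇒  (0, -3, -3, 6)
     R2 -= 3·R0  ⇒  (0, 4, 11/2, 1)
[2] R1 /= -3  ⇒  (0, 1, 1, -2)
     R2 -= 4·R1  ⇒  (0, 0, 3/2, 9)
[3] R2 /= 3/2  ⇒  (0, 0, 1, 6)
     R0 -= -3/2·R2  ⇒  (1, 0, 0, 10)
     R1 -= 1·R2  ⇒  (0, 1, 0, -8)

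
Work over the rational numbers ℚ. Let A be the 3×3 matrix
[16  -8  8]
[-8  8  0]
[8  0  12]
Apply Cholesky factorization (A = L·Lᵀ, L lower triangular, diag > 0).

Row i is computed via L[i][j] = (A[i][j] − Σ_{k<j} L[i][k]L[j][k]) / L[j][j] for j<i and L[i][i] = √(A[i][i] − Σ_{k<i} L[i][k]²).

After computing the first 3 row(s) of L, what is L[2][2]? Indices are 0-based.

Step 1: L[0][0] = √(16) = 4.
  L[1][0] = (-8) / L[0][0] = -2.
Step 2: L[1][1] = √(4) = 2.
  L[2][0] = (8) / L[0][0] = 2.
  L[2][1] = (4) / L[1][1] = 2.
Step 3: L[2][2] = √(4) = 2.

L[2][2] = 2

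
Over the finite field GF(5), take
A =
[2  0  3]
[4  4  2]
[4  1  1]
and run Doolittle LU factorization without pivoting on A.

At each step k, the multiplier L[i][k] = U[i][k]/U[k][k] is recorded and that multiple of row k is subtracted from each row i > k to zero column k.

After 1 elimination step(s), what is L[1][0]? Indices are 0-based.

L[1][0] = 2

[col 0] pivot 2
  R1 -= 2*R0 → (0, 4, 1)  (L[1][0] := 2)
  R2 -= 2*R0 → (0, 1, 0)  (L[2][0] := 2)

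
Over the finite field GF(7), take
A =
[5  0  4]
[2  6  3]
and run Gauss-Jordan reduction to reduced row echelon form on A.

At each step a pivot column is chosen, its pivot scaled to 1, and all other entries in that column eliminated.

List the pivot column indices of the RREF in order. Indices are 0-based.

pivot(0,0)=5: scale R0 → (1, 0, 5)
  clear (1,0): R1 −= (2)R0 → (0, 6, 0)
pivot(1,1)=6: scale R1 → (0, 1, 0)

pivot columns: 0, 1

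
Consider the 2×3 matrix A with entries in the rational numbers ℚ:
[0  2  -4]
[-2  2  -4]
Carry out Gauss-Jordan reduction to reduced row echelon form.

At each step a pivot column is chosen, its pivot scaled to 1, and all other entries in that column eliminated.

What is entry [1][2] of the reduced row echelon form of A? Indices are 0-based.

pivot(0,0): swap R0↔R1
pivot(0,0)=-2: scale R0 → (1, -1, 2)
pivot(1,1)=2: scale R1 → (0, 1, -2)
  clear (0,1): R0 −= (-1)R1 → (1, 0, 0)

M[1][2] = -2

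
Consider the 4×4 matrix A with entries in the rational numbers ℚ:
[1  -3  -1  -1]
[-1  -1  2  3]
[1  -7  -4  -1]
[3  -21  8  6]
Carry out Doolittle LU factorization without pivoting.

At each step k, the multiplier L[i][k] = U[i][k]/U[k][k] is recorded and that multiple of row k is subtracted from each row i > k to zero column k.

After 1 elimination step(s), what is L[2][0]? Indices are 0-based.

k=0: U[0][0]=1
  eliminate (1,0): mult=-1, new row 1: (0, -4, 1, 2); set L[1][0]=-1
  eliminate (2,0): mult=1, new row 2: (0, -4, -3, 0); set L[2][0]=1
  eliminate (3,0): mult=3, new row 3: (0, -12, 11, 9); set L[3][0]=3

L[2][0] = 1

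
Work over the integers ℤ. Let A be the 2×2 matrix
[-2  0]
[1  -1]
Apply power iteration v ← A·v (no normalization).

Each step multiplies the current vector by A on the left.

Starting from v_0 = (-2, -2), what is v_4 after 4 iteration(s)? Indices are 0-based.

v_4 = (-32, 28)

v_0 = (-2, -2).
v_1 = A·v_0 = (4, 0).
v_2 = A·v_1 = (-8, 4).
v_3 = A·v_2 = (16, -12).
v_4 = A·v_3 = (-32, 28).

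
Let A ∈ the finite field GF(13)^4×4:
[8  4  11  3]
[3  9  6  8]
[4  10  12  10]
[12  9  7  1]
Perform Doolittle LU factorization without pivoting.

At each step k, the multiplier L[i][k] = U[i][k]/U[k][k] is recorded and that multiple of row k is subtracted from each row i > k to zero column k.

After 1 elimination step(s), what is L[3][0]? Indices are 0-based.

L[3][0] = 8

k=0: U[0][0]=8
  eliminate (1,0): mult=2, new row 1: (0, 1, 10, 2); set L[1][0]=2
  eliminate (2,0): mult=7, new row 2: (0, 8, 0, 2); set L[2][0]=7
  eliminate (3,0): mult=8, new row 3: (0, 3, 10, 3); set L[3][0]=8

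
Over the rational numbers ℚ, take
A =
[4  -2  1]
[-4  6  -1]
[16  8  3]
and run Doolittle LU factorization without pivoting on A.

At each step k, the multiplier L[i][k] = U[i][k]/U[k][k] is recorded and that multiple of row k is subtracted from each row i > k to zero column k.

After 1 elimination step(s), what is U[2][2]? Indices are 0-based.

U[2][2] = -1

[col 0] pivot 4
  R1 -= -1*R0 → (0, 4, 0)  (L[1][0] := -1)
  R2 -= 4*R0 → (0, 16, -1)  (L[2][0] := 4)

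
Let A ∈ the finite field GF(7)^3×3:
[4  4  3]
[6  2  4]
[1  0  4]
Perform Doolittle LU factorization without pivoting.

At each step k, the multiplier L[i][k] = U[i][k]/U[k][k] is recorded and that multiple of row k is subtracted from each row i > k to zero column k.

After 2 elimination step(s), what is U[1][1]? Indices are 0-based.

Step 1: pivot at (0,0) is 4.
  row1 ← row1 − (5)·row0  ⇒  L[1][0]=5, U row1=(0, 3, 3)
  row2 ← row2 − (2)·row0  ⇒  L[2][0]=2, U row2=(0, 6, 5)
Step 2: pivot at (1,1) is 3.
  row2 ← row2 − (2)·row1  ⇒  L[2][1]=2, U row2=(0, 0, 6)

U[1][1] = 3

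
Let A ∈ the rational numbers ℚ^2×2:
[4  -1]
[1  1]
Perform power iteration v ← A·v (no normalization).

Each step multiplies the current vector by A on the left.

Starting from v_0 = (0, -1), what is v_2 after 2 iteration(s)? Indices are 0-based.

v_0 = (0, -1).
v_1 = A·v_0 = (1, -1).
v_2 = A·v_1 = (5, 0).

v_2 = (5, 0)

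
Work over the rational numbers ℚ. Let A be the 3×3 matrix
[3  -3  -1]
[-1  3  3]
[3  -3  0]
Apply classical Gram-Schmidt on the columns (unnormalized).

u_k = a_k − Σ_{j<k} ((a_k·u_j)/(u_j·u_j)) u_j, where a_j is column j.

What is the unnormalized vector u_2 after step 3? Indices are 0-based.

Step 1: u_0 = a_0 = (3, -1, 3).
Step 2: u_1 = a_1 − (-21/19)·u_0 = (6/19, 36/19, 6/19).
Step 3: u_2 = a_2 − (-6/19)·u_0 − (17/12)·u_1 = (-1/2, 0, 1/2).

u_2 = (-1/2, 0, 1/2)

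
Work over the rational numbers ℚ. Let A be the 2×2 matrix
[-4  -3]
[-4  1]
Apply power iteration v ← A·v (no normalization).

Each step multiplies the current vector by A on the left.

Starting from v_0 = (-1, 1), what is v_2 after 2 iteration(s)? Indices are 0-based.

v_0 = (-1, 1).
v_1 = A·v_0 = (1, 5).
v_2 = A·v_1 = (-19, 1).

v_2 = (-19, 1)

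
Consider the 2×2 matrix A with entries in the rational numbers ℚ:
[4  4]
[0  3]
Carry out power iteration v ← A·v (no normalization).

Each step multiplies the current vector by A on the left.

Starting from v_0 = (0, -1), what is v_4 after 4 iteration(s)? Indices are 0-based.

v_4 = (-700, -81)

v_0 = (0, -1).
v_1 = A·v_0 = (-4, -3).
v_2 = A·v_1 = (-28, -9).
v_3 = A·v_2 = (-148, -27).
v_4 = A·v_3 = (-700, -81).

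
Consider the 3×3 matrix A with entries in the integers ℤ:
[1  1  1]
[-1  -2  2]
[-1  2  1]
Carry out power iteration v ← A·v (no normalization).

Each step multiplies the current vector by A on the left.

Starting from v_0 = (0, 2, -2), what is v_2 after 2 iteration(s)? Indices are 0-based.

v_0 = (0, 2, -2).
v_1 = A·v_0 = (0, -8, 2).
v_2 = A·v_1 = (-6, 20, -14).

v_2 = (-6, 20, -14)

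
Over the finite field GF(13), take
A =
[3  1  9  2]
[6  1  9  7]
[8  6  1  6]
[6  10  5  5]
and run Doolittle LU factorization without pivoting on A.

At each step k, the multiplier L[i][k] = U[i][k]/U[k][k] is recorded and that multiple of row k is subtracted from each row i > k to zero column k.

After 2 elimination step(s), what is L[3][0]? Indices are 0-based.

[col 0] pivot 3
  R1 -= 2*R0 → (0, 12, 4, 3)  (L[1][0] := 2)
  R2 -= 7*R0 → (0, 12, 3, 5)  (L[2][0] := 7)
  R3 -= 2*R0 → (0, 8, 0, 1)  (L[3][0] := 2)
[col 1] pivot 12
  R2 -= 1*R1 → (0, 0, 12, 2)  (L[2][1] := 1)
  R3 -= 5*R1 → (0, 0, 6, 12)  (L[3][1] := 5)

L[3][0] = 2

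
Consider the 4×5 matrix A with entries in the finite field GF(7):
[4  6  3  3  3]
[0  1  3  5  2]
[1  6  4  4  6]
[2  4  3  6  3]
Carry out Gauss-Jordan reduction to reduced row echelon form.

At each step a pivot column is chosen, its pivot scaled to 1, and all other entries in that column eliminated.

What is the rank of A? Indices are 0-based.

rank = 4

pivot(0,0)=4: scale R0 → (1, 5, 6, 6, 6)
  clear (2,0): R2 −= (1)R0 → (0, 1, 5, 5, 0)
  clear (3,0): R3 −= (2)R0 → (0, 1, 5, 1, 5)
pivot(1,1)=1: scale R1 → (0, 1, 3, 5, 2)
  clear (0,1): R0 −= (5)R1 → (1, 0, 5, 2, 3)
  clear (2,1): R2 −= (1)R1 → (0, 0, 2, 0, 5)
  clear (3,1): R3 −= (1)R1 → (0, 0, 2, 3, 3)
pivot(2,2)=2: scale R2 → (0, 0, 1, 0, 6)
  clear (0,2): R0 −= (5)R2 → (1, 0, 0, 2, 1)
  clear (1,2): R1 −= (3)R2 → (0, 1, 0, 5, 5)
  clear (3,2): R3 −= (2)R2 → (0, 0, 0, 3, 5)
pivot(3,3)=3: scale R3 → (0, 0, 0, 1, 4)
  clear (0,3): R0 −= (2)R3 → (1, 0, 0, 0, 0)
  clear (1,3): R1 −= (5)R3 → (0, 1, 0, 0, 6)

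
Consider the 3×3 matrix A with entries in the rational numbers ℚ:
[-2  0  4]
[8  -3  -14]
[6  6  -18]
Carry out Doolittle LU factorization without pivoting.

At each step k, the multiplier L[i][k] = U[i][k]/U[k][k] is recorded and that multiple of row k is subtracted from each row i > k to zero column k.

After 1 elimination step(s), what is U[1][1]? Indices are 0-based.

k=0: U[0][0]=-2
  eliminate (1,0): mult=-4, new row 1: (0, -3, 2); set L[1][0]=-4
  eliminate (2,0): mult=-3, new row 2: (0, 6, -6); set L[2][0]=-3

U[1][1] = -3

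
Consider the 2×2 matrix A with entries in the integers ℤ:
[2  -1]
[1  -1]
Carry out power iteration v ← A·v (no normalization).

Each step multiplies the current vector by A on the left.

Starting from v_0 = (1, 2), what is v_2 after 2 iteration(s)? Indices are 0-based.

v_0 = (1, 2).
v_1 = A·v_0 = (0, -1).
v_2 = A·v_1 = (1, 1).

v_2 = (1, 1)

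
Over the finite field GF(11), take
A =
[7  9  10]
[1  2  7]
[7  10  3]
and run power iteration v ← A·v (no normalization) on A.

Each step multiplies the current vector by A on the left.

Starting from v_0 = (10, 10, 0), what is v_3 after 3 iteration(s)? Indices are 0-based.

v_3 = (6, 5, 6)

v_0 = (10, 10, 0).
v_1 = A·v_0 = (6, 8, 5).
v_2 = A·v_1 = (10, 2, 5).
v_3 = A·v_2 = (6, 5, 6).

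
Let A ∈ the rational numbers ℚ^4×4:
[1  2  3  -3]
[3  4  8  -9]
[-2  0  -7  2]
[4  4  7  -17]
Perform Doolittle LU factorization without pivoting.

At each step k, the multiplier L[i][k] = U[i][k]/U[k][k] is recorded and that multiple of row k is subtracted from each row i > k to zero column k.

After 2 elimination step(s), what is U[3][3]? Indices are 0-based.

Step 1: pivot at (0,0) is 1.
  row1 ← row1 − (3)·row0  ⇒  L[1][0]=3, U row1=(0, -2, -1, 0)
  row2 ← row2 − (-2)·row0  ⇒  L[2][0]=-2, U row2=(0, 4, -1, -4)
  row3 ← row3 − (4)·row0  ⇒  L[3][0]=4, U row3=(0, -4, -5, -5)
Step 2: pivot at (1,1) is -2.
  row2 ← row2 − (-2)·row1  ⇒  L[2][1]=-2, U row2=(0, 0, -3, -4)
  row3 ← row3 − (2)·row1  ⇒  L[3][1]=2, U row3=(0, 0, -3, -5)

U[3][3] = -5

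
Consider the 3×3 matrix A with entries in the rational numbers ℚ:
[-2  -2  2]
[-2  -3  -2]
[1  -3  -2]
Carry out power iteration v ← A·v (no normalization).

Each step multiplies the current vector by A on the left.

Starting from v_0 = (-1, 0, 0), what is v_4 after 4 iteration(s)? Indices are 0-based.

v_4 = (-124, -244, -148)

v_0 = (-1, 0, 0).
v_1 = A·v_0 = (2, 2, -1).
v_2 = A·v_1 = (-10, -8, -2).
v_3 = A·v_2 = (32, 48, 18).
v_4 = A·v_3 = (-124, -244, -148).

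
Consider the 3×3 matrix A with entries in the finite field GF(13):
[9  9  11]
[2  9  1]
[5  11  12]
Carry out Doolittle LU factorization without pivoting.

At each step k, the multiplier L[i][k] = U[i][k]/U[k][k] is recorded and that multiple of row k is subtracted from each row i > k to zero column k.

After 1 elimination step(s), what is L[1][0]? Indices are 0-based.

k=0: U[0][0]=9
  eliminate (1,0): mult=6, new row 1: (0, 7, 0); set L[1][0]=6
  eliminate (2,0): mult=2, new row 2: (0, 6, 3); set L[2][0]=2

L[1][0] = 6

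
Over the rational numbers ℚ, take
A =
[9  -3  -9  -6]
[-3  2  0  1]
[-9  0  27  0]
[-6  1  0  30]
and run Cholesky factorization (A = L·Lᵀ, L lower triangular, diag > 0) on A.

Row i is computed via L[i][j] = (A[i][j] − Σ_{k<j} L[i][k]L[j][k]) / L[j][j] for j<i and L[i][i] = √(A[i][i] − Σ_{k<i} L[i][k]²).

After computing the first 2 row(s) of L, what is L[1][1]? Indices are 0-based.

Step 1: L[0][0] = √(9) = 3.
  L[1][0] = (-3) / L[0][0] = -1.
Step 2: L[1][1] = √(1) = 1.

L[1][1] = 1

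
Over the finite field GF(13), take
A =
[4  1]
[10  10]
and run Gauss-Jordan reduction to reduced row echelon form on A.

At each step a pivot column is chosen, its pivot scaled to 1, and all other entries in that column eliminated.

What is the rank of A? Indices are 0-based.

[1] R0 /= 4  ⇒  (1, 10)
     R1 -= 10·R0  ⇒  (0, 1)
[2] R1 /= 1  ⇒  (0, 1)
     R0 -= 10·R1  ⇒  (1, 0)

rank = 2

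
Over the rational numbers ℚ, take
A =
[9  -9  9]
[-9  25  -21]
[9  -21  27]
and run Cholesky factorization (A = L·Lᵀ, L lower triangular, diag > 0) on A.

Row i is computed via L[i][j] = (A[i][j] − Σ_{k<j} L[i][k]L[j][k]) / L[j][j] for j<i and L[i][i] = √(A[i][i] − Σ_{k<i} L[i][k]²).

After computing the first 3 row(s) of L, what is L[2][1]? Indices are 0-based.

Step 1: L[0][0] = √(9) = 3.
  L[1][0] = (-9) / L[0][0] = -3.
Step 2: L[1][1] = √(16) = 4.
  L[2][0] = (9) / L[0][0] = 3.
  L[2][1] = (-12) / L[1][1] = -3.
Step 3: L[2][2] = √(9) = 3.

L[2][1] = -3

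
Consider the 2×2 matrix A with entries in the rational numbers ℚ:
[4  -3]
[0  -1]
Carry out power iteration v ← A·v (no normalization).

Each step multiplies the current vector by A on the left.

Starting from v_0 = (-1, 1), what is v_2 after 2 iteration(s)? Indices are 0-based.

v_0 = (-1, 1).
v_1 = A·v_0 = (-7, -1).
v_2 = A·v_1 = (-25, 1).

v_2 = (-25, 1)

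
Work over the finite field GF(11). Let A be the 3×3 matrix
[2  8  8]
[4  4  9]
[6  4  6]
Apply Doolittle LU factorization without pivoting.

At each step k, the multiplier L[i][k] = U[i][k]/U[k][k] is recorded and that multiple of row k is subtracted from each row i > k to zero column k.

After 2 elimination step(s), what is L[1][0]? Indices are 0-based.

Step 1: pivot at (0,0) is 2.
  row1 ← row1 − (2)·row0  ⇒  L[1][0]=2, U row1=(0, 10, 4)
  row2 ← row2 − (3)·row0  ⇒  L[2][0]=3, U row2=(0, 2, 4)
Step 2: pivot at (1,1) is 10.
  row2 ← row2 − (9)·row1  ⇒  L[2][1]=9, U row2=(0, 0, 1)

L[1][0] = 2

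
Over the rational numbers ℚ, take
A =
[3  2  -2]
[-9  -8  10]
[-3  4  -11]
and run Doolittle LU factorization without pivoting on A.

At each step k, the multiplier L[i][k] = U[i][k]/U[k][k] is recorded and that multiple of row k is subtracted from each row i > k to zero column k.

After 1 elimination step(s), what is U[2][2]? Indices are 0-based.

Step 1: pivot at (0,0) is 3.
  row1 ← row1 − (-3)·row0  ⇒  L[1][0]=-3, U row1=(0, -2, 4)
  row2 ← row2 − (-1)·row0  ⇒  L[2][0]=-1, U row2=(0, 6, -13)

U[2][2] = -13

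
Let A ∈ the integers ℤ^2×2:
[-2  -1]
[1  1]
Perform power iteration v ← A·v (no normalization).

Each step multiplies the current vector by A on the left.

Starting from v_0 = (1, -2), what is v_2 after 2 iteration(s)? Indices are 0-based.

v_0 = (1, -2).
v_1 = A·v_0 = (0, -1).
v_2 = A·v_1 = (1, -1).

v_2 = (1, -1)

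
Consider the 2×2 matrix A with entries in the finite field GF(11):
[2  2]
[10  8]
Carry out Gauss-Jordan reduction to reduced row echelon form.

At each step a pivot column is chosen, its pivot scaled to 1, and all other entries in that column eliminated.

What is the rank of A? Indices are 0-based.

[1] R0 /= 2  ⇒  (1, 1)
     R1 -= 10·R0  ⇒  (0, 9)
[2] R1 /= 9  ⇒  (0, 1)
     R0 -= 1·R1  ⇒  (1, 0)

rank = 2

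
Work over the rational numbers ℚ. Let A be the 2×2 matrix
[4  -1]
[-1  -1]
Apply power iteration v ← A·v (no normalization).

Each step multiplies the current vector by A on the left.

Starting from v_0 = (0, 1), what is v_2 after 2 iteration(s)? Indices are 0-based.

v_0 = (0, 1).
v_1 = A·v_0 = (-1, -1).
v_2 = A·v_1 = (-3, 2).

v_2 = (-3, 2)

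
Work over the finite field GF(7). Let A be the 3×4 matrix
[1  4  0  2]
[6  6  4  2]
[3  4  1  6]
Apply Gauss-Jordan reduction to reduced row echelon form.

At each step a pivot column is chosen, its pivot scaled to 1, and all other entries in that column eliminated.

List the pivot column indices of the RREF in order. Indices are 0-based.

pivot columns: 0, 1, 3

step 1: normalize row 0 (÷1) = (1, 4, 0, 2)
  row 1: subtract 6×row0 = (0, 3, 4, 4)
  row 2: subtract 3×row0 = (0, 6, 1, 0)
step 2: normalize row 1 (÷3) = (0, 1, 6, 6)
  row 0: subtract 4×row1 = (1, 0, 4, 6)
  row 2: subtract 6×row1 = (0, 0, 0, 6)
skip col 2 (zero from row 2)
step 3: normalize row 2 (÷6) = (0, 0, 0, 1)
  row 0: subtract 6×row2 = (1, 0, 4, 0)
  row 1: subtract 6×row2 = (0, 1, 6, 0)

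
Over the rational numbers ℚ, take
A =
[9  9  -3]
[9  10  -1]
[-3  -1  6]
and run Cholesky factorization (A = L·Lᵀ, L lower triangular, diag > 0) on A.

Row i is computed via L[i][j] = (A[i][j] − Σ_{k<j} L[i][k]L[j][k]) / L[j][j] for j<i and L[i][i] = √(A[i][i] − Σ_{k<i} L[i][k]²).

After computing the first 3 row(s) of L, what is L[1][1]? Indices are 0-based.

L[1][1] = 1

Step 1: L[0][0] = √(9) = 3.
  L[1][0] = (9) / L[0][0] = 3.
Step 2: L[1][1] = √(1) = 1.
  L[2][0] = (-3) / L[0][0] = -1.
  L[2][1] = (2) / L[1][1] = 2.
Step 3: L[2][2] = √(1) = 1.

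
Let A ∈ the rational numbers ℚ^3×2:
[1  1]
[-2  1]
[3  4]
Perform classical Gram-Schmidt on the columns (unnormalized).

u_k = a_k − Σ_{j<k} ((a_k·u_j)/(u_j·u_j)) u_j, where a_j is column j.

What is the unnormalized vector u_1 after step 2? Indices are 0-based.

u_1 = (3/14, 18/7, 23/14)

Step 1: u_0 = a_0 = (1, -2, 3).
Step 2: u_1 = a_1 − (11/14)·u_0 = (3/14, 18/7, 23/14).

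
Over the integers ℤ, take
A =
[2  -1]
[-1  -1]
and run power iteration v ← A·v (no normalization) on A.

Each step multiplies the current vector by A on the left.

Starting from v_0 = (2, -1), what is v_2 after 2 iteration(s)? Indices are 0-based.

v_0 = (2, -1).
v_1 = A·v_0 = (5, -1).
v_2 = A·v_1 = (11, -4).

v_2 = (11, -4)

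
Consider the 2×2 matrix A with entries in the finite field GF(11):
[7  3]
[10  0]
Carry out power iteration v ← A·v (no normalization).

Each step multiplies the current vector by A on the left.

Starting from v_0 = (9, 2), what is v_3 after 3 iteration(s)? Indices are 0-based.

v_0 = (9, 2).
v_1 = A·v_0 = (3, 2).
v_2 = A·v_1 = (5, 8).
v_3 = A·v_2 = (4, 6).

v_3 = (4, 6)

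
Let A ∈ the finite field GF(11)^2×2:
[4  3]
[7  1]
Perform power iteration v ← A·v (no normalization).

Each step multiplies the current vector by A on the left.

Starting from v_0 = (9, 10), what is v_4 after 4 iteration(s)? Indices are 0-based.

v_4 = (2, 9)

v_0 = (9, 10).
v_1 = A·v_0 = (0, 7).
v_2 = A·v_1 = (10, 7).
v_3 = A·v_2 = (6, 0).
v_4 = A·v_3 = (2, 9).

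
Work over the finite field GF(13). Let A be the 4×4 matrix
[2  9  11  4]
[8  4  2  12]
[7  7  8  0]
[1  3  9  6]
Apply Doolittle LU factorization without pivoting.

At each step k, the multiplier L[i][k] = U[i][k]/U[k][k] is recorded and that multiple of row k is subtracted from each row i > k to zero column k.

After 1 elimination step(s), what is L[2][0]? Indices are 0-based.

L[2][0] = 10

k=0: U[0][0]=2
  eliminate (1,0): mult=4, new row 1: (0, 7, 10, 9); set L[1][0]=4
  eliminate (2,0): mult=10, new row 2: (0, 8, 2, 12); set L[2][0]=10
  eliminate (3,0): mult=7, new row 3: (0, 5, 10, 4); set L[3][0]=7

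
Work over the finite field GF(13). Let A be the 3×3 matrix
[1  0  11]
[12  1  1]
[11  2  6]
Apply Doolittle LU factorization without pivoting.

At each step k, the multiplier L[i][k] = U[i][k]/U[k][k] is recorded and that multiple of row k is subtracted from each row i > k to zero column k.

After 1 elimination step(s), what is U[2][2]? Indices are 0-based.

k=0: U[0][0]=1
  eliminate (1,0): mult=12, new row 1: (0, 1, 12); set L[1][0]=12
  eliminate (2,0): mult=11, new row 2: (0, 2, 2); set L[2][0]=11

U[2][2] = 2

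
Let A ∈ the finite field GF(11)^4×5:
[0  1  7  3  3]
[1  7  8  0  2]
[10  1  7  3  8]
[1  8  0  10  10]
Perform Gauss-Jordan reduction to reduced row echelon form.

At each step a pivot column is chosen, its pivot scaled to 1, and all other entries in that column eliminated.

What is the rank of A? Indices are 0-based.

rank = 4

step 1: exchange rows 0,1
step 1: normalize row 0 (÷1) = (1, 7, 8, 0, 2)
  row 2: subtract 10×row0 = (0, 8, 4, 3, 10)
  row 3: subtract 1×row0 = (0, 1, 3, 10, 8)
step 2: normalize row 1 (÷1) = (0, 1, 7, 3, 3)
  row 0: subtract 7×row1 = (1, 0, 3, 1, 3)
  row 2: subtract 8×row1 = (0, 0, 3, 1, 8)
  row 3: subtract 1×row1 = (0, 0, 7, 7, 5)
step 3: normalize row 2 (÷3) = (0, 0, 1, 4, 10)
  row 0: subtract 3×row2 = (1, 0, 0, 0, 6)
  row 1: subtract 7×row2 = (0, 1, 0, 8, 10)
  row 3: subtract 7×row2 = (0, 0, 0, 1, 1)
step 4: normalize row 3 (÷1) = (0, 0, 0, 1, 1)
  row 1: subtract 8×row3 = (0, 1, 0, 0, 2)
  row 2: subtract 4×row3 = (0, 0, 1, 0, 6)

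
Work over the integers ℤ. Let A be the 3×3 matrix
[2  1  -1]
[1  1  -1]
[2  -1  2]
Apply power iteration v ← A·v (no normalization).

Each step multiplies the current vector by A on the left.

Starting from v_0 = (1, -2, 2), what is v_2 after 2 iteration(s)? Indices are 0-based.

v_0 = (1, -2, 2).
v_1 = A·v_0 = (-2, -3, 8).
v_2 = A·v_1 = (-15, -13, 15).

v_2 = (-15, -13, 15)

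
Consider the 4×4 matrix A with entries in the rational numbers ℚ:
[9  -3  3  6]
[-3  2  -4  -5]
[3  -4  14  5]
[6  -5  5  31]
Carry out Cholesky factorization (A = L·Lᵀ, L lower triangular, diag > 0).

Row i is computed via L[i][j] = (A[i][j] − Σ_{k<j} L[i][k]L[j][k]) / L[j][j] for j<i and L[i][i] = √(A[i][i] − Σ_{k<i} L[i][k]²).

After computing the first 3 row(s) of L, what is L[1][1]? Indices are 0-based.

L[1][1] = 1

Step 1: L[0][0] = √(9) = 3.
  L[1][0] = (-3) / L[0][0] = -1.
Step 2: L[1][1] = √(1) = 1.
  L[2][0] = (3) / L[0][0] = 1.
  L[2][1] = (-3) / L[1][1] = -3.
Step 3: L[2][2] = √(4) = 2.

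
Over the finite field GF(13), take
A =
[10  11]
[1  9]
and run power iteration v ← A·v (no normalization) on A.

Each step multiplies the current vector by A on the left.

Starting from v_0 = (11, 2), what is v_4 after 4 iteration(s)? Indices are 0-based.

v_4 = (10, 9)

v_0 = (11, 2).
v_1 = A·v_0 = (2, 3).
v_2 = A·v_1 = (1, 3).
v_3 = A·v_2 = (4, 2).
v_4 = A·v_3 = (10, 9).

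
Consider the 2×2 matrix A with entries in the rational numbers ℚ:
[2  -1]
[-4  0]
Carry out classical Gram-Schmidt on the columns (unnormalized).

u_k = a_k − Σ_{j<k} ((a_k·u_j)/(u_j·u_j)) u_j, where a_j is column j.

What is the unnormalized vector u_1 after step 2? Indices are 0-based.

u_1 = (-4/5, -2/5)

Step 1: u_0 = a_0 = (2, -4).
Step 2: u_1 = a_1 − (-1/10)·u_0 = (-4/5, -2/5).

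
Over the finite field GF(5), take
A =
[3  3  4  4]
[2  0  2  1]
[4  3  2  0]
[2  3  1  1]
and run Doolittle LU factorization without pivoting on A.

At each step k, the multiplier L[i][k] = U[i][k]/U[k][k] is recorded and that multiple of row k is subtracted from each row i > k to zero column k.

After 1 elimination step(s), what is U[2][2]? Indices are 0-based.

k=0: U[0][0]=3
  eliminate (1,0): mult=4, new row 1: (0, 3, 1, 0); set L[1][0]=4
  eliminate (2,0): mult=3, new row 2: (0, 4, 0, 3); set L[2][0]=3
  eliminate (3,0): mult=4, new row 3: (0, 1, 0, 0); set L[3][0]=4

U[2][2] = 0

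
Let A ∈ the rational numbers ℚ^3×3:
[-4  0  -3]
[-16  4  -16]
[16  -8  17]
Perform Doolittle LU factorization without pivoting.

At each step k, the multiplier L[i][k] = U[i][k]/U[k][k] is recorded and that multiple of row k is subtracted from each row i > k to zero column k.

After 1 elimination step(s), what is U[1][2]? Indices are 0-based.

U[1][2] = -4

k=0: U[0][0]=-4
  eliminate (1,0): mult=4, new row 1: (0, 4, -4); set L[1][0]=4
  eliminate (2,0): mult=-4, new row 2: (0, -8, 5); set L[2][0]=-4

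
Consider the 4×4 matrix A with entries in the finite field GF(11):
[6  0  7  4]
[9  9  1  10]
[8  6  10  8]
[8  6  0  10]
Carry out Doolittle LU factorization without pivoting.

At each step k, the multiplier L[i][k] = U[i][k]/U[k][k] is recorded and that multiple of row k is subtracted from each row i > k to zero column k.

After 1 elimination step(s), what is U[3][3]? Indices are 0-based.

U[3][3] = 1

Step 1: pivot at (0,0) is 6.
  row1 ← row1 − (7)·row0  ⇒  L[1][0]=7, U row1=(0, 9, 7, 4)
  row2 ← row2 − (5)·row0  ⇒  L[2][0]=5, U row2=(0, 6, 8, 10)
  row3 ← row3 − (5)·row0  ⇒  L[3][0]=5, U row3=(0, 6, 9, 1)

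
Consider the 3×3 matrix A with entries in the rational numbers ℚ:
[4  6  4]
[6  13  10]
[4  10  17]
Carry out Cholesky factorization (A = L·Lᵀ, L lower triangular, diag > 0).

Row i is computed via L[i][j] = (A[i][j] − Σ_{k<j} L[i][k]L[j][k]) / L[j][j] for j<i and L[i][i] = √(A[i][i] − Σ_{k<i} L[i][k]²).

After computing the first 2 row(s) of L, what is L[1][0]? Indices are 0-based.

L[1][0] = 3

Step 1: L[0][0] = √(4) = 2.
  L[1][0] = (6) / L[0][0] = 3.
Step 2: L[1][1] = √(4) = 2.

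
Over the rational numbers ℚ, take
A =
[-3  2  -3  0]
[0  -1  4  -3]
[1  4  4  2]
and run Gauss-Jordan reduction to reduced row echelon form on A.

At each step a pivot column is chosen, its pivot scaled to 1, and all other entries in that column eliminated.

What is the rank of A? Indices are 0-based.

step 1: normalize row 0 (÷-3) = (1, -2/3, 1, 0)
  row 2: subtract 1×row0 = (0, 14/3, 3, 2)
step 2: normalize row 1 (÷-1) = (0, 1, -4, 3)
  row 0: subtract -2/3×row1 = (1, 0, -5/3, 2)
  row 2: subtract 14/3×row1 = (0, 0, 65/3, -12)
step 3: normalize row 2 (÷65/3) = (0, 0, 1, -36/65)
  row 0: subtract -5/3×row2 = (1, 0, 0, 14/13)
  row 1: subtract -4×row2 = (0, 1, 0, 51/65)

rank = 3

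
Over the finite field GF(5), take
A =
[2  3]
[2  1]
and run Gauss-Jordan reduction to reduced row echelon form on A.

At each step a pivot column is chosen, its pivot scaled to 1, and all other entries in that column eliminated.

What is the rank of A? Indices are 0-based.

rank = 2

step 1: normalize row 0 (÷2) = (1, 4)
  row 1: subtract 2×row0 = (0, 3)
step 2: normalize row 1 (÷3) = (0, 1)
  row 0: subtract 4×row1 = (1, 0)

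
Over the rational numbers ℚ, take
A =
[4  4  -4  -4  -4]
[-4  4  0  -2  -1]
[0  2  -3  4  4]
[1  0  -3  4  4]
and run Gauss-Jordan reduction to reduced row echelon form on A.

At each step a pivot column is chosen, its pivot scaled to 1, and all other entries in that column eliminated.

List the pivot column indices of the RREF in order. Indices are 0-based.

pivot columns: 0, 1, 2, 3

pivot(0,0)=4: scale R0 → (1, 1, -1, -1, -1)
  clear (1,0): R1 −= (-4)R0 → (0, 8, -4, -6, -5)
  clear (3,0): R3 −= (1)R0 → (0, -1, -2, 5, 5)
pivot(1,1)=8: scale R1 → (0, 1, -1/2, -3/4, -5/8)
  clear (0,1): R0 −= (1)R1 → (1, 0, -1/2, -1/4, -3/8)
  clear (2,1): R2 −= (2)R1 → (0, 0, -2, 11/2, 21/4)
  clear (3,1): R3 −= (-1)R1 → (0, 0, -5/2, 17/4, 35/8)
pivot(2,2)=-2: scale R2 → (0, 0, 1, -11/4, -21/8)
  clear (0,2): R0 −= (-1/2)R2 → (1, 0, 0, -13/8, -27/16)
  clear (1,2): R1 −= (-1/2)R2 → (0, 1, 0, -17/8, -31/16)
  clear (3,2): R3 −= (-5/2)R2 → (0, 0, 0, -21/8, -35/16)
pivot(3,3)=-21/8: scale R3 → (0, 0, 0, 1, 5/6)
  clear (0,3): R0 −= (-13/8)R3 → (1, 0, 0, 0, -1/3)
  clear (1,3): R1 −= (-17/8)R3 → (0, 1, 0, 0, -1/6)
  clear (2,3): R2 −= (-11/4)R3 → (0, 0, 1, 0, -1/3)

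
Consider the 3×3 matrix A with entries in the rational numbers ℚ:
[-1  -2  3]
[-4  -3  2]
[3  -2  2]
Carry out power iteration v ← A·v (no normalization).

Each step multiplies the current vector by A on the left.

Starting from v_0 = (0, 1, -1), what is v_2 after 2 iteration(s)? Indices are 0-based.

v_0 = (0, 1, -1).
v_1 = A·v_0 = (-5, -5, -4).
v_2 = A·v_1 = (3, 27, -13).

v_2 = (3, 27, -13)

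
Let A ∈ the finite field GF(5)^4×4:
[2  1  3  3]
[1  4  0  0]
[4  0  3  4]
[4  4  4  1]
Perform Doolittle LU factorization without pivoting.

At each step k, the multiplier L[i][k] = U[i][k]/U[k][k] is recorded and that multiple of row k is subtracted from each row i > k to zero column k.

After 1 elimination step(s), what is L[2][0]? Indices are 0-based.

L[2][0] = 2

[col 0] pivot 2
  R1 -= 3*R0 → (0, 1, 1, 1)  (L[1][0] := 3)
  R2 -= 2*R0 → (0, 3, 2, 3)  (L[2][0] := 2)
  R3 -= 2*R0 → (0, 2, 3, 0)  (L[3][0] := 2)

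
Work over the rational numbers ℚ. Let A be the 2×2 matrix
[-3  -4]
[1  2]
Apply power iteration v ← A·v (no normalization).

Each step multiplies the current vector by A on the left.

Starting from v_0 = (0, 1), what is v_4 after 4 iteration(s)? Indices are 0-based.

v_0 = (0, 1).
v_1 = A·v_0 = (-4, 2).
v_2 = A·v_1 = (4, 0).
v_3 = A·v_2 = (-12, 4).
v_4 = A·v_3 = (20, -4).

v_4 = (20, -4)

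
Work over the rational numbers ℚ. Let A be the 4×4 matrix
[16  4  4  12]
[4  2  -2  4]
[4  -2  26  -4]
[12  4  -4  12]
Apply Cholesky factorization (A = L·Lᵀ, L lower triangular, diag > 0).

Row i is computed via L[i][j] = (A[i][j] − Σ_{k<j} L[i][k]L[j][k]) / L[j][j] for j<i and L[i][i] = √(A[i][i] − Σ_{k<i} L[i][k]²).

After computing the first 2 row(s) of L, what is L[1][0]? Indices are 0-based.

L[1][0] = 1

Step 1: L[0][0] = √(16) = 4.
  L[1][0] = (4) / L[0][0] = 1.
Step 2: L[1][1] = √(1) = 1.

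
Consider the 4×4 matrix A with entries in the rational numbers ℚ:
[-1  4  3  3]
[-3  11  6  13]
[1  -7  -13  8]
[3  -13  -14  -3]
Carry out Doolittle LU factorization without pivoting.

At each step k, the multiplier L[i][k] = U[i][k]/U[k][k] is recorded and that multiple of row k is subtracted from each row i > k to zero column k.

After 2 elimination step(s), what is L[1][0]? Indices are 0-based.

[col 0] pivot -1
  R1 -= 3*R0 → (0, -1, -3, 4)  (L[1][0] := 3)
  R2 -= -1*R0 → (0, -3, -10, 11)  (L[2][0] := -1)
  R3 -= -3*R0 → (0, -1, -5, 6)  (L[3][0] := -3)
[col 1] pivot -1
  R2 -= 3*R1 → (0, 0, -1, -1)  (L[2][1] := 3)
  R3 -= 1*R1 → (0, 0, -2, 2)  (L[3][1] := 1)

L[1][0] = 3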